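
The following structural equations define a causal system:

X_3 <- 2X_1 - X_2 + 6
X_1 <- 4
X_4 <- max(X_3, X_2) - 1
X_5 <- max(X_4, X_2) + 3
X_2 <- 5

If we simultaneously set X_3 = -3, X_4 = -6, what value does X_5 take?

8

Setting X_3 = -3, X_4 = -6 by intervention discards those variables' equations.
X_5 = max(X_4, X_2) + 3  [with X_4=-6, X_2=5]  = 8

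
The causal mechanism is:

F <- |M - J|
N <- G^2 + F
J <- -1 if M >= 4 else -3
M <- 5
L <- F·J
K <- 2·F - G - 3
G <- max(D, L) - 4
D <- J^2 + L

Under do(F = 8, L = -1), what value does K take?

17

Under do(F = 8, L = -1), each intervened variable's structural equation is replaced by its fixed value.
J = -1 if M >= 4 else -3  [with M=5]  = -1
D = J^2 + L  [with J=-1, L=-1]  = 0
G = max(D, L) - 4  [with D=0, L=-1]  = -4
K = 2·F - G - 3  [with F=8, G=-4]  = 17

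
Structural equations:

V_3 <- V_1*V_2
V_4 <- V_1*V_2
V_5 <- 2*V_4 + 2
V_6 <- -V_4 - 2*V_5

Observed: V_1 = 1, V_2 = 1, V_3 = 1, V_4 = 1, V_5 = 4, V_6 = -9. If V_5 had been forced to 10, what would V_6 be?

The intervention breaks the incoming arrows to V_5: V_5 <- 2*V_4 + 2 no longer applies, and V_5 = 10.
V_4 = V_1*V_2  [with V_1=1, V_2=1]  = 1
V_6 = -V_4 - 2*V_5  [with V_4=1, V_5=10]  = -21

-21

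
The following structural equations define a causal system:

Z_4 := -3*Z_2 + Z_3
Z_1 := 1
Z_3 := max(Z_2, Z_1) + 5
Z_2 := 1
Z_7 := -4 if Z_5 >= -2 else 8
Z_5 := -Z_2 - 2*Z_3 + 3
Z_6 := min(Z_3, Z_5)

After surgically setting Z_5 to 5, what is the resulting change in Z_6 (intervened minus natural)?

15

The intervention breaks the incoming arrows to Z_5: Z_5 := -Z_2 - 2*Z_3 + 3 no longer applies, and Z_5 = 5.
Z_3 = max(Z_2, Z_1) + 5  [with Z_2=1, Z_1=1]  = 6
Z_6 = min(Z_3, Z_5)  [with Z_3=6, Z_5=5]  = 5
Without intervention: Z_3 = max(Z_2, Z_1) + 5  [with Z_2=1, Z_1=1]  = 6; Z_5 = -Z_2 - 2*Z_3 + 3  [with Z_2=1, Z_3=6]  = -10; Z_6 = min(Z_3, Z_5)  [with Z_3=6, Z_5=-10]  = -10.
Change = 5 − (-10) = 15.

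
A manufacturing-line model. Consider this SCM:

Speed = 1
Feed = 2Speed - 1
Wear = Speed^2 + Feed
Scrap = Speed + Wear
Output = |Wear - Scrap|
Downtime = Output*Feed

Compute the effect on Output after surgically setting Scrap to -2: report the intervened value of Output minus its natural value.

Intervening sets Scrap = -2 and removes its equation (Scrap = Speed + Wear).
Feed = 2Speed - 1  [with Speed=1]  = 1
Wear = Speed^2 + Feed  [with Speed=1, Feed=1]  = 2
Output = |Wear - Scrap|  [with Wear=2, Scrap=-2]  = 4
Without intervention: Feed = 2Speed - 1  [with Speed=1]  = 1; Wear = Speed^2 + Feed  [with Speed=1, Feed=1]  = 2; Scrap = Speed + Wear  [with Speed=1, Wear=2]  = 3; Output = |Wear - Scrap|  [with Wear=2, Scrap=3]  = 1.
Change = 4 − 1 = 3.

3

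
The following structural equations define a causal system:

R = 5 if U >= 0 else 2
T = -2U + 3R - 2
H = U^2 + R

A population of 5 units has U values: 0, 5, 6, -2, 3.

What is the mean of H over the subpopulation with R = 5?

22.5

E[H|R=5] averages over only the 4 units with R=5 (U = 0, 5, 6, 3): H = 5, 30, 41, 14, mean 22.5.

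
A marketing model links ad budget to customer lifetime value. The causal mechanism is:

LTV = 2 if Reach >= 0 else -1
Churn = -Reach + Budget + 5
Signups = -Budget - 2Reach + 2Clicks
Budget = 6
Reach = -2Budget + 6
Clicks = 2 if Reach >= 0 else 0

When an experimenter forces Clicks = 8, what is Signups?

22

The intervention breaks the incoming arrows to Clicks: Clicks = 2 if Reach >= 0 else 0 no longer applies, and Clicks = 8.
Reach = -2Budget + 6  [with Budget=6]  = -6
Signups = -Budget - 2Reach + 2Clicks  [with Budget=6, Reach=-6, Clicks=8]  = 22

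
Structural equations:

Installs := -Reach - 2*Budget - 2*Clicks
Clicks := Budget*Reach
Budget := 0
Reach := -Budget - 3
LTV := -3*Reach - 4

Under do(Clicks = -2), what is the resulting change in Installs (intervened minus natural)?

4

The intervention breaks the incoming arrows to Clicks: Clicks := Budget*Reach no longer applies, and Clicks = -2.
Reach = -Budget - 3  [with Budget=0]  = -3
Installs = -Reach - 2*Budget - 2*Clicks  [with Reach=-3, Budget=0, Clicks=-2]  = 7
Without intervention: Reach = -Budget - 3  [with Budget=0]  = -3; Clicks = Budget*Reach  [with Budget=0, Reach=-3]  = 0; Installs = -Reach - 2*Budget - 2*Clicks  [with Reach=-3, Budget=0, Clicks=0]  = 3.
Change = 7 − 3 = 4.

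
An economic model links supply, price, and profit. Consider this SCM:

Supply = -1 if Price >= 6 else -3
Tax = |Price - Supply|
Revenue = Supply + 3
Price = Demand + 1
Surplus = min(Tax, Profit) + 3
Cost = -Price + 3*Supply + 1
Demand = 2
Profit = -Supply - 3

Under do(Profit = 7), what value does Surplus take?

do(Profit=7) replaces the equation Profit = -Supply - 3 with the constant Profit = 7.
Price = Demand + 1  [with Demand=2]  = 3
Supply = -1 if Price >= 6 else -3  [with Price=3]  = -3
Tax = |Price - Supply|  [with Price=3, Supply=-3]  = 6
Surplus = min(Tax, Profit) + 3  [with Tax=6, Profit=7]  = 9

9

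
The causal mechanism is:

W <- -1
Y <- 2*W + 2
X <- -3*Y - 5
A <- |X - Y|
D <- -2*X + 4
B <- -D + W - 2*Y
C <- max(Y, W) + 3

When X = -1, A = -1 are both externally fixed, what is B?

-7

Setting X = -1, A = -1 by intervention discards those variables' equations.
Y = 2*W + 2  [with W=-1]  = 0
D = -2*X + 4  [with X=-1]  = 6
B = -D + W - 2*Y  [with D=6, W=-1, Y=0]  = -7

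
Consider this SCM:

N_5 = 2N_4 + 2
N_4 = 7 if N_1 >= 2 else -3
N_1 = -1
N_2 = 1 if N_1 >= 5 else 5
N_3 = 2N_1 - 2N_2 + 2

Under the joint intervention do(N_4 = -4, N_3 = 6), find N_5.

The joint intervention fixes N_4 = -4, N_3 = 6, removing each variable's own equation.
N_5 = 2N_4 + 2  [with N_4=-4]  = -6

-6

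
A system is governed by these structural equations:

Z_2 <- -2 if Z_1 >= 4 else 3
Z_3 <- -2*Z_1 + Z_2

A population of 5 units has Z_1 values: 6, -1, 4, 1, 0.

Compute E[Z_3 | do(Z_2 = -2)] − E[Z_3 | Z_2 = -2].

6

The intervention sets Z_2=-2 in all 5 units regardless of Z_1. Recomputing Z_3 per unit gives -14, 0, -10, -4, -2; average -6.
Conditioning on Z_2=-2 selects the 2 unit(s) with Z_1 ∈ {6, 4}. Their Z_3 values: -14, -10. Mean = -12.
Difference = -6 − (-12) = 6.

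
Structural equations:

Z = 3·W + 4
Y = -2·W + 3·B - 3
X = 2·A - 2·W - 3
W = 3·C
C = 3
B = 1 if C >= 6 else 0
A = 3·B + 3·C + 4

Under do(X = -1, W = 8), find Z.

The joint intervention fixes X = -1, W = 8, removing each variable's own equation.
Z = 3·W + 4  [with W=8]  = 28

28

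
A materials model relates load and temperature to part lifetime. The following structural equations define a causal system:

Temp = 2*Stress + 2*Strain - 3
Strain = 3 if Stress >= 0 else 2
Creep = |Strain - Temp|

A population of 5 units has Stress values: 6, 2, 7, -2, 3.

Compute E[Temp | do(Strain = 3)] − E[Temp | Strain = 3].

The intervention sets Strain=3 in all 5 units regardless of Stress. Recomputing Temp per unit gives 15, 7, 17, -1, 9; average 9.4.
E[Temp|Strain=3] averages over only the 4 units with Strain=3 (Stress = 6, 2, 7, 3): Temp = 15, 7, 17, 9, mean 12.
Difference = 9.4 − 12 = -2.6.

-2.6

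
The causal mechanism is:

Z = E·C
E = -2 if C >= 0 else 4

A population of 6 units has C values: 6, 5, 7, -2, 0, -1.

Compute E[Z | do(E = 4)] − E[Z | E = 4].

do(E=4) breaks E's dependence on C. With E=4 fixed, Z across the units is 24, 20, 28, -8, 0, -4, mean 10.
Conditioning on E=4 selects the 2 unit(s) with C ∈ {-2, -1}. Their Z values: -8, -4. Mean = -6.
Difference = 10 − (-6) = 16.

16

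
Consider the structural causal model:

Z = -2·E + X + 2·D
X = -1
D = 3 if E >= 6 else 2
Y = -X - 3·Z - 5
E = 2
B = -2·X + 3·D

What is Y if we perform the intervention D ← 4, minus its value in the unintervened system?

do(D=4) replaces the equation D = 3 if E >= 6 else 2 with the constant D = 4.
Z = -2·E + X + 2·D  [with E=2, X=-1, D=4]  = 3
Y = -X - 3·Z - 5  [with X=-1, Z=3]  = -13
Without intervention: D = 3 if E >= 6 else 2  [with E=2]  = 2; Z = -2·E + X + 2·D  [with E=2, X=-1, D=2]  = -1; Y = -X - 3·Z - 5  [with X=-1, Z=-1]  = -1.
Change = -13 − (-1) = -12.

-12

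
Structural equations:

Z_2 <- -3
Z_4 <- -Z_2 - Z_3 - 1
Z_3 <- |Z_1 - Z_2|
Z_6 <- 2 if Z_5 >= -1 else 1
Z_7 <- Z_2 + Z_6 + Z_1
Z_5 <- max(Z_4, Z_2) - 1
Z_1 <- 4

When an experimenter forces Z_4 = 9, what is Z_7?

The intervention breaks the incoming arrows to Z_4: Z_4 <- -Z_2 - Z_3 - 1 no longer applies, and Z_4 = 9.
Z_5 = max(Z_4, Z_2) - 1  [with Z_4=9, Z_2=-3]  = 8
Z_6 = 2 if Z_5 >= -1 else 1  [with Z_5=8]  = 2
Z_7 = Z_2 + Z_6 + Z_1  [with Z_2=-3, Z_6=2, Z_1=4]  = 3

3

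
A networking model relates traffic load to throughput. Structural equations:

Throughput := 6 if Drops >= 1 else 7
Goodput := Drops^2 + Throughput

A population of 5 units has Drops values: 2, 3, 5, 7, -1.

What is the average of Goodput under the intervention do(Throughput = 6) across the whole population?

23.6

do(Throughput=6) breaks Throughput's dependence on Drops. With Throughput=6 fixed, Goodput across the units is 10, 15, 31, 55, 7, mean 23.6.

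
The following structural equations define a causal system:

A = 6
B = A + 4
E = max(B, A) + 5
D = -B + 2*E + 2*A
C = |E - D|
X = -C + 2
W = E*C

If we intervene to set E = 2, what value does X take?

-2

The intervention breaks the incoming arrows to E: E = max(B, A) + 5 no longer applies, and E = 2.
B = A + 4  [with A=6]  = 10
D = -B + 2*E + 2*A  [with B=10, E=2, A=6]  = 6
C = |E - D|  [with E=2, D=6]  = 4
X = -C + 2  [with C=4]  = -2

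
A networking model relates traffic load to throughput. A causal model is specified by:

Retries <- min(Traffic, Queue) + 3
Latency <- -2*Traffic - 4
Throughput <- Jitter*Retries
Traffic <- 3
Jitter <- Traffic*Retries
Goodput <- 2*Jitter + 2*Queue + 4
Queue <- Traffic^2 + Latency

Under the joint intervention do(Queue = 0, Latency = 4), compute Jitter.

Setting Queue = 0, Latency = 4 by intervention discards those variables' equations.
Retries = min(Traffic, Queue) + 3  [with Traffic=3, Queue=0]  = 3
Jitter = Traffic*Retries  [with Traffic=3, Retries=3]  = 9

9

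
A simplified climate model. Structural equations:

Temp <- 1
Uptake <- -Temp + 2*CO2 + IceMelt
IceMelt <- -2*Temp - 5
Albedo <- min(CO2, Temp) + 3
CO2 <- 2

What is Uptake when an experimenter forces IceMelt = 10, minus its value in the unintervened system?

17

do(IceMelt=10) replaces the equation IceMelt <- -2*Temp - 5 with the constant IceMelt = 10.
Uptake = -Temp + 2*CO2 + IceMelt  [with Temp=1, CO2=2, IceMelt=10]  = 13
Without intervention: IceMelt = -2*Temp - 5  [with Temp=1]  = -7; Uptake = -Temp + 2*CO2 + IceMelt  [with Temp=1, CO2=2, IceMelt=-7]  = -4.
Change = 13 − (-4) = 17.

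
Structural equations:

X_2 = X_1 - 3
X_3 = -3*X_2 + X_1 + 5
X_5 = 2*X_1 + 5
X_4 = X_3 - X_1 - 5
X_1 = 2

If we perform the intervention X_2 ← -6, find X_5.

9

do(X_2=-6) replaces the equation X_2 = X_1 - 3 with the constant X_2 = -6.
Since X_5 is not a descendant of the intervened variable, it is unaffected.
X_5 = 2*X_1 + 5  [with X_1=2]  = 9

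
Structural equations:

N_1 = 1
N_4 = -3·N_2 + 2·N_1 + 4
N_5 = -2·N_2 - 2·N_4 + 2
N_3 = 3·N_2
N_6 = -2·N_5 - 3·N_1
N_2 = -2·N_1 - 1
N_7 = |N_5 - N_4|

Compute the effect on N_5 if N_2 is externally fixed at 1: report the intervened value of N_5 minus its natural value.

do(N_2=1) replaces the equation N_2 = -2·N_1 - 1 with the constant N_2 = 1.
N_4 = -3·N_2 + 2·N_1 + 4  [with N_2=1, N_1=1]  = 3
N_5 = -2·N_2 - 2·N_4 + 2  [with N_2=1, N_4=3]  = -6
Without intervention: N_2 = -2·N_1 - 1  [with N_1=1]  = -3; N_4 = -3·N_2 + 2·N_1 + 4  [with N_2=-3, N_1=1]  = 15; N_5 = -2·N_2 - 2·N_4 + 2  [with N_2=-3, N_4=15]  = -22.
Change = -6 − (-22) = 16.

16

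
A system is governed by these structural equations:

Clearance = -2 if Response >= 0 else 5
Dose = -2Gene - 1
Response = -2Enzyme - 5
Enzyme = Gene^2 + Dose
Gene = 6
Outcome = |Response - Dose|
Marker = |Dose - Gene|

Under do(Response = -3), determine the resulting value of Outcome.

10

Under do(Response=-3), the mechanism Response = -2Enzyme - 5 is discarded; Response is fixed at -3.
Dose = -2Gene - 1  [with Gene=6]  = -13
Outcome = |Response - Dose|  [with Response=-3, Dose=-13]  = 10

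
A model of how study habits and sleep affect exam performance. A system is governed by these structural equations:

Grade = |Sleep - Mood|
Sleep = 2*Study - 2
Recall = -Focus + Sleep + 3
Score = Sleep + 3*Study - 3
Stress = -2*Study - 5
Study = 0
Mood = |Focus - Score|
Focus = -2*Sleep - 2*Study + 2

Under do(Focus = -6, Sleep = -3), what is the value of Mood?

The joint intervention fixes Focus = -6, Sleep = -3, removing each variable's own equation.
Score = Sleep + 3*Study - 3  [with Sleep=-3, Study=0]  = -6
Mood = |Focus - Score|  [with Focus=-6, Score=-6]  = 0

0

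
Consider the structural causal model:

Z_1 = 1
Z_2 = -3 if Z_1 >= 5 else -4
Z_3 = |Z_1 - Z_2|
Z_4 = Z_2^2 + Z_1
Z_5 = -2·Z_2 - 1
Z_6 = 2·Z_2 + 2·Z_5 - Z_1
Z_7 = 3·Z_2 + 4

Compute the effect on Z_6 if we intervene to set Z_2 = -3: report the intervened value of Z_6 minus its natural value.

-2

Under do(Z_2=-3), the mechanism Z_2 = -3 if Z_1 >= 5 else -4 is discarded; Z_2 is fixed at -3.
Z_5 = -2·Z_2 - 1  [with Z_2=-3]  = 5
Z_6 = 2·Z_2 + 2·Z_5 - Z_1  [with Z_2=-3, Z_5=5, Z_1=1]  = 3
Without intervention: Z_2 = -3 if Z_1 >= 5 else -4  [with Z_1=1]  = -4; Z_5 = -2·Z_2 - 1  [with Z_2=-4]  = 7; Z_6 = 2·Z_2 + 2·Z_5 - Z_1  [with Z_2=-4, Z_5=7, Z_1=1]  = 5.
Change = 3 − 5 = -2.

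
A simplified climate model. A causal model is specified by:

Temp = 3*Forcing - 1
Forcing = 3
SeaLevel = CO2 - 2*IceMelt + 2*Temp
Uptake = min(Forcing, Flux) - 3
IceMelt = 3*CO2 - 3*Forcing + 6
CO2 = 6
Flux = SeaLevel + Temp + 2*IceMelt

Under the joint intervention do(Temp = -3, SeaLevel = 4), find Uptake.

0

Under do(Temp = -3, SeaLevel = 4), each intervened variable's structural equation is replaced by its fixed value.
IceMelt = 3*CO2 - 3*Forcing + 6  [with CO2=6, Forcing=3]  = 15
Flux = SeaLevel + Temp + 2*IceMelt  [with SeaLevel=4, Temp=-3, IceMelt=15]  = 31
Uptake = min(Forcing, Flux) - 3  [with Forcing=3, Flux=31]  = 0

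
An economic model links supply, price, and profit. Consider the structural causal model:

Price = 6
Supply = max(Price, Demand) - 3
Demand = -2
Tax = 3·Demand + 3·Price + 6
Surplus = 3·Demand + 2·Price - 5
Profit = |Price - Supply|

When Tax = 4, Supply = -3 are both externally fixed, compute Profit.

The joint intervention fixes Tax = 4, Supply = -3, removing each variable's own equation.
Profit = |Price - Supply|  [with Price=6, Supply=-3]  = 9

9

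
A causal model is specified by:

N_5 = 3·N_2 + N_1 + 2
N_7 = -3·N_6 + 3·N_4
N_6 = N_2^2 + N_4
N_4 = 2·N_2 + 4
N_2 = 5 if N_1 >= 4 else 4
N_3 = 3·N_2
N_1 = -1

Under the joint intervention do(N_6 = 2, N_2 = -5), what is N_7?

Setting N_6 = 2, N_2 = -5 by intervention discards those variables' equations.
N_4 = 2·N_2 + 4  [with N_2=-5]  = -6
N_7 = -3·N_6 + 3·N_4  [with N_6=2, N_4=-6]  = -24

-24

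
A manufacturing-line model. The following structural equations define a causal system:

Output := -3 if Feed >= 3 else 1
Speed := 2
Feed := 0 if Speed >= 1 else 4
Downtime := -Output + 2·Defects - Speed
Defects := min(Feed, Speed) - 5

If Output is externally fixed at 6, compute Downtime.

-18

Intervening sets Output = 6 and removes its equation (Output := -3 if Feed >= 3 else 1).
Feed = 0 if Speed >= 1 else 4  [with Speed=2]  = 0
Defects = min(Feed, Speed) - 5  [with Feed=0, Speed=2]  = -5
Downtime = -Output + 2·Defects - Speed  [with Output=6, Defects=-5, Speed=2]  = -18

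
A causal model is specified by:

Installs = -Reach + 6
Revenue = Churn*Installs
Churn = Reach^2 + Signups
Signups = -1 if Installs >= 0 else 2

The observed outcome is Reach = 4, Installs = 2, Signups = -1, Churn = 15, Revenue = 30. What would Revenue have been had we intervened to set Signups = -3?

26

do(Signups=-3) replaces the equation Signups = -1 if Installs >= 0 else 2 with the constant Signups = -3.
Installs = -Reach + 6  [with Reach=4]  = 2
Churn = Reach^2 + Signups  [with Reach=4, Signups=-3]  = 13
Revenue = Churn*Installs  [with Churn=13, Installs=2]  = 26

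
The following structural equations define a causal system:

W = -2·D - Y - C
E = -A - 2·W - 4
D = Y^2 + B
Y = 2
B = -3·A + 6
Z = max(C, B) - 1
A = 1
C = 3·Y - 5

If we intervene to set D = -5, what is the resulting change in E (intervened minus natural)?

-48

Under do(D=-5), the mechanism D = Y^2 + B is discarded; D is fixed at -5.
C = 3·Y - 5  [with Y=2]  = 1
W = -2·D - Y - C  [with D=-5, Y=2, C=1]  = 7
E = -A - 2·W - 4  [with A=1, W=7]  = -19
Without intervention: B = -3·A + 6  [with A=1]  = 3; C = 3·Y - 5  [with Y=2]  = 1; D = Y^2 + B  [with Y=2, B=3]  = 7; W = -2·D - Y - C  [with D=7, Y=2, C=1]  = -17; E = -A - 2·W - 4  [with A=1, W=-17]  = 29.
Change = -19 − 29 = -48.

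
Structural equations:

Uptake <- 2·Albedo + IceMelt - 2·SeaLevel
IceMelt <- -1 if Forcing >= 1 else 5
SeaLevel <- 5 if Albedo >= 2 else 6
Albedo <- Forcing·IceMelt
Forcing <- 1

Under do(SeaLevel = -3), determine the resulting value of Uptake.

Intervening sets SeaLevel = -3 and removes its equation (SeaLevel <- 5 if Albedo >= 2 else 6).
IceMelt = -1 if Forcing >= 1 else 5  [with Forcing=1]  = -1
Albedo = Forcing·IceMelt  [with Forcing=1, IceMelt=-1]  = -1
Uptake = 2·Albedo + IceMelt - 2·SeaLevel  [with Albedo=-1, IceMelt=-1, SeaLevel=-3]  = 3

3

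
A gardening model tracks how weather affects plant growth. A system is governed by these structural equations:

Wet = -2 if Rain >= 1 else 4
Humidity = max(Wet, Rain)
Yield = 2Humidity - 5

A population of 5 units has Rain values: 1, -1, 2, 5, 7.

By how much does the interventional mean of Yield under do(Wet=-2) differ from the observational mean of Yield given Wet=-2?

Every unit gets Wet=-2 under the intervention. Yield values become -3, -7, -1, 5, 9; E[Yield|do(Wet=-2)] = 0.6.
Conditioning on Wet=-2 selects the 4 unit(s) with Rain ∈ {1, 2, 5, 7}. Their Yield values: -3, -1, 5, 9. Mean = 2.5.
Difference = 0.6 − 2.5 = -1.9.

-1.9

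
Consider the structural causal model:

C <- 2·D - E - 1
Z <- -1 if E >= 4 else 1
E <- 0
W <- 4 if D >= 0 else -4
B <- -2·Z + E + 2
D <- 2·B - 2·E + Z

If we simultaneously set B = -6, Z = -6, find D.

-18

The joint intervention fixes B = -6, Z = -6, removing each variable's own equation.
D = 2·B - 2·E + Z  [with B=-6, E=0, Z=-6]  = -18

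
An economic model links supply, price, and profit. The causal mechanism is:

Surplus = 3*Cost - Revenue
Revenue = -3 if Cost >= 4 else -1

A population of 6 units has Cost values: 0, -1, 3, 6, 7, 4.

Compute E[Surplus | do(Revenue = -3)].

12.5

Every unit gets Revenue=-3 under the intervention. Surplus values become 3, 0, 12, 21, 24, 15; E[Surplus|do(Revenue=-3)] = 12.5.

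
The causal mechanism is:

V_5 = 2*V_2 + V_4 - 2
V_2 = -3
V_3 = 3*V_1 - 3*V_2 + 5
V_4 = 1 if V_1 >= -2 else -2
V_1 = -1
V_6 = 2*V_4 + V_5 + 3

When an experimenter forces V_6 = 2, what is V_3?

11

do(V_6=2) replaces the equation V_6 = 2*V_4 + V_5 + 3 with the constant V_6 = 2.
V_3 is not downstream of the intervention, so its value is determined by the original equations.
V_3 = 3*V_1 - 3*V_2 + 5  [with V_1=-1, V_2=-3]  = 11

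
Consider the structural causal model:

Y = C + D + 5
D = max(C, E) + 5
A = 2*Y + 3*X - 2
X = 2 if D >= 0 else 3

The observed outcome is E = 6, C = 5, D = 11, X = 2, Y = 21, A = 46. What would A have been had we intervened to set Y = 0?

4

The intervention breaks the incoming arrows to Y: Y = C + D + 5 no longer applies, and Y = 0.
D = max(C, E) + 5  [with C=5, E=6]  = 11
X = 2 if D >= 0 else 3  [with D=11]  = 2
A = 2*Y + 3*X - 2  [with Y=0, X=2]  = 4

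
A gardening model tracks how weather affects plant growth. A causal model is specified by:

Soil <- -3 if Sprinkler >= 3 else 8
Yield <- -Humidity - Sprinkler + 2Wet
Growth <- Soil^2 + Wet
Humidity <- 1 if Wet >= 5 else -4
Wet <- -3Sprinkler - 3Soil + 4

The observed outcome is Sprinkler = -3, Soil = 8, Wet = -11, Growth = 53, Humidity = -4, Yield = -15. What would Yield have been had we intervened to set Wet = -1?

The intervention breaks the incoming arrows to Wet: Wet <- -3Sprinkler - 3Soil + 4 no longer applies, and Wet = -1.
Humidity = 1 if Wet >= 5 else -4  [with Wet=-1]  = -4
Yield = -Humidity - Sprinkler + 2Wet  [with Humidity=-4, Sprinkler=-3, Wet=-1]  = 5

5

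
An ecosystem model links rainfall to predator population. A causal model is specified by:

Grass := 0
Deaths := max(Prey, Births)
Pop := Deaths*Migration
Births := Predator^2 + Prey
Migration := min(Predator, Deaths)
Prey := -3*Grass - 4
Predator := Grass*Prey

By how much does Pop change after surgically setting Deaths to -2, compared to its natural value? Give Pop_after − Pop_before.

Under do(Deaths=-2), the mechanism Deaths := max(Prey, Births) is discarded; Deaths is fixed at -2.
Prey = -3*Grass - 4  [with Grass=0]  = -4
Predator = Grass*Prey  [with Grass=0, Prey=-4]  = 0
Migration = min(Predator, Deaths)  [with Predator=0, Deaths=-2]  = -2
Pop = Deaths*Migration  [with Deaths=-2, Migration=-2]  = 4
Without intervention: Prey = -3*Grass - 4  [with Grass=0]  = -4; Predator = Grass*Prey  [with Grass=0, Prey=-4]  = 0; Births = Predator^2 + Prey  [with Predator=0, Prey=-4]  = -4; Deaths = max(Prey, Births)  [with Prey=-4, Births=-4]  = -4; Migration = min(Predator, Deaths)  [with Predator=0, Deaths=-4]  = -4; Pop = Deaths*Migration  [with Deaths=-4, Migration=-4]  = 16.
Change = 4 − 16 = -12.

-12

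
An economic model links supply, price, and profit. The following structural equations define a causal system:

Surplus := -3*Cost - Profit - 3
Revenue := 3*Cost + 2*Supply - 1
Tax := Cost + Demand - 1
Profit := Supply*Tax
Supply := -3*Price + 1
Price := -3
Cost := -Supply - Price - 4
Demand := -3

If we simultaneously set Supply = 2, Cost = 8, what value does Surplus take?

The joint intervention fixes Supply = 2, Cost = 8, removing each variable's own equation.
Tax = Cost + Demand - 1  [with Cost=8, Demand=-3]  = 4
Profit = Supply*Tax  [with Supply=2, Tax=4]  = 8
Surplus = -3*Cost - Profit - 3  [with Cost=8, Profit=8]  = -35

-35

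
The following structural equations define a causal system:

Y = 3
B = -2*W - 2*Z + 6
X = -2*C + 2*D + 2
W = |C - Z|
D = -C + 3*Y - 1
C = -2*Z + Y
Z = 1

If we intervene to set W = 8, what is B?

The intervention breaks the incoming arrows to W: W = |C - Z| no longer applies, and W = 8.
B = -2*W - 2*Z + 6  [with W=8, Z=1]  = -12

-12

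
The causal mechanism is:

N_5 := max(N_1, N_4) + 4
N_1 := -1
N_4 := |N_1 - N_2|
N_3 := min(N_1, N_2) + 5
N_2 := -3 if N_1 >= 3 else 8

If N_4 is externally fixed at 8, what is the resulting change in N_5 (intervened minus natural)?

-1

Intervening sets N_4 = 8 and removes its equation (N_4 := |N_1 - N_2|).
N_5 = max(N_1, N_4) + 4  [with N_1=-1, N_4=8]  = 12
Without intervention: N_2 = -3 if N_1 >= 3 else 8  [with N_1=-1]  = 8; N_4 = |N_1 - N_2|  [with N_1=-1, N_2=8]  = 9; N_5 = max(N_1, N_4) + 4  [with N_1=-1, N_4=9]  = 13.
Change = 12 − 13 = -1.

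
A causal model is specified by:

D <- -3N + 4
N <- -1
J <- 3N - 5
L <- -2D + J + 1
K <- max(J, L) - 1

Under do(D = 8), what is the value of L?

The intervention breaks the incoming arrows to D: D <- -3N + 4 no longer applies, and D = 8.
J = 3N - 5  [with N=-1]  = -8
L = -2D + J + 1  [with D=8, J=-8]  = -23

-23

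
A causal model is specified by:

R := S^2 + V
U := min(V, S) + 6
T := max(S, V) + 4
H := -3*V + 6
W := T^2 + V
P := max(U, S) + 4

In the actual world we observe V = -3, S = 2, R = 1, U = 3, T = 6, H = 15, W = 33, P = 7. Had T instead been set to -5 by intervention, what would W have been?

Under do(T=-5), the mechanism T := max(S, V) + 4 is discarded; T is fixed at -5.
W = T^2 + V  [with T=-5, V=-3]  = 22

22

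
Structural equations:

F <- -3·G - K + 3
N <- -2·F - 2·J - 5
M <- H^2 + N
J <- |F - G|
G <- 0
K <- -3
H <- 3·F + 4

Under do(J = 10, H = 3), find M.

-28

Setting J = 10, H = 3 by intervention discards those variables' equations.
F = -3·G - K + 3  [with G=0, K=-3]  = 6
N = -2·F - 2·J - 5  [with F=6, J=10]  = -37
M = H^2 + N  [with H=3, N=-37]  = -28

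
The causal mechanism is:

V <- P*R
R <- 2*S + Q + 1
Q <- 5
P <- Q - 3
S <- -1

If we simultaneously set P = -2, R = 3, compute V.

-6

The joint intervention fixes P = -2, R = 3, removing each variable's own equation.
V = P*R  [with P=-2, R=3]  = -6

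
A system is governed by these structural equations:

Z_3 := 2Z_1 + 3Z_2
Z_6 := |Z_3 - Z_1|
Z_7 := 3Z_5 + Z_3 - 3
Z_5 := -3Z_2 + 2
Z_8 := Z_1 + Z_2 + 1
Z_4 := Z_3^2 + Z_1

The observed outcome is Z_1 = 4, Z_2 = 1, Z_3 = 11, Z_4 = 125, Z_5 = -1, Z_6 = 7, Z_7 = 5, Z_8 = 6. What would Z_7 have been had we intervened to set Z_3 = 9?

3

The intervention breaks the incoming arrows to Z_3: Z_3 := 2Z_1 + 3Z_2 no longer applies, and Z_3 = 9.
Z_5 = -3Z_2 + 2  [with Z_2=1]  = -1
Z_7 = 3Z_5 + Z_3 - 3  [with Z_5=-1, Z_3=9]  = 3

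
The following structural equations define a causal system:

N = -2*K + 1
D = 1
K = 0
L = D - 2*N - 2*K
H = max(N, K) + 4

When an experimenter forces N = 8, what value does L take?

do(N=8) replaces the equation N = -2*K + 1 with the constant N = 8.
L = D - 2*N - 2*K  [with D=1, N=8, K=0]  = -15

-15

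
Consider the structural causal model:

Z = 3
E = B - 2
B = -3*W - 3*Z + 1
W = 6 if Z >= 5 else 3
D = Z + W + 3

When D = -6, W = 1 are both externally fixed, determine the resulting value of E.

Setting D = -6, W = 1 by intervention discards those variables' equations.
B = -3*W - 3*Z + 1  [with W=1, Z=3]  = -11
E = B - 2  [with B=-11]  = -13

-13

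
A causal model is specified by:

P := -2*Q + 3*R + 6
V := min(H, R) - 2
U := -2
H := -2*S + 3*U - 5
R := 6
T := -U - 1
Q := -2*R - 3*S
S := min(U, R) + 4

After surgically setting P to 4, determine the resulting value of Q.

Under do(P=4), the mechanism P := -2*Q + 3*R + 6 is discarded; P is fixed at 4.
Since Q is not a descendant of the intervened variable, it is unaffected.
S = min(U, R) + 4  [with U=-2, R=6]  = 2
Q = -2*R - 3*S  [with R=6, S=2]  = -18

-18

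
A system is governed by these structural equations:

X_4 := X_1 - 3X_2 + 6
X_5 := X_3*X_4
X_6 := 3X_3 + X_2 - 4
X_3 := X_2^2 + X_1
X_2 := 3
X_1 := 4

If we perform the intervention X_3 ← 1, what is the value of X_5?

1

do(X_3=1) replaces the equation X_3 := X_2^2 + X_1 with the constant X_3 = 1.
X_4 = X_1 - 3X_2 + 6  [with X_1=4, X_2=3]  = 1
X_5 = X_3*X_4  [with X_3=1, X_4=1]  = 1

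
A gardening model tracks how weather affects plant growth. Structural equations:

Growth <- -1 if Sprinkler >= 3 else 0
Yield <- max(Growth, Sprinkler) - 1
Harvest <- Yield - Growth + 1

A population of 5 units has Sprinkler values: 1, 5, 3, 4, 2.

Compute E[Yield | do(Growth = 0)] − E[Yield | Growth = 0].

1.5

Under do(Growth=0), Growth's equation is replaced by Growth=0 for every unit. Per-unit Yield: 0, 4, 2, 3, 1. Mean = 2.
Conditioning on Growth=0 selects the 2 unit(s) with Sprinkler ∈ {1, 2}. Their Yield values: 0, 1. Mean = 0.5.
Difference = 2 − 0.5 = 1.5.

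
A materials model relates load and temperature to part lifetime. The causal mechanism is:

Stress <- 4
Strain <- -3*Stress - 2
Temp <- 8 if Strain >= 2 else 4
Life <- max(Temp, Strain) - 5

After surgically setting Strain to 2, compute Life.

Under do(Strain=2), the mechanism Strain <- -3*Stress - 2 is discarded; Strain is fixed at 2.
Temp = 8 if Strain >= 2 else 4  [with Strain=2]  = 8
Life = max(Temp, Strain) - 5  [with Temp=8, Strain=2]  = 3

3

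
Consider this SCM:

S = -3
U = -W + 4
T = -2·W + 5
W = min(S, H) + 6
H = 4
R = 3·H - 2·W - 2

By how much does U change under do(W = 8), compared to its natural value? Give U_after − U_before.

The intervention breaks the incoming arrows to W: W = min(S, H) + 6 no longer applies, and W = 8.
U = -W + 4  [with W=8]  = -4
Without intervention: W = min(S, H) + 6  [with S=-3, H=4]  = 3; U = -W + 4  [with W=3]  = 1.
Change = -4 − 1 = -5.

-5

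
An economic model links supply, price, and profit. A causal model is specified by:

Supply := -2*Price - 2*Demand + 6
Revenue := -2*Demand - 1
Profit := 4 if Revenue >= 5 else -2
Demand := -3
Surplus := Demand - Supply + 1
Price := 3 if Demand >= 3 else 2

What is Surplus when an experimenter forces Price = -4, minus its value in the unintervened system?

Under do(Price=-4), the mechanism Price := 3 if Demand >= 3 else 2 is discarded; Price is fixed at -4.
Supply = -2*Price - 2*Demand + 6  [with Price=-4, Demand=-3]  = 20
Surplus = Demand - Supply + 1  [with Demand=-3, Supply=20]  = -22
Without intervention: Price = 3 if Demand >= 3 else 2  [with Demand=-3]  = 2; Supply = -2*Price - 2*Demand + 6  [with Price=2, Demand=-3]  = 8; Surplus = Demand - Supply + 1  [with Demand=-3, Supply=8]  = -10.
Change = -22 − (-10) = -12.

-12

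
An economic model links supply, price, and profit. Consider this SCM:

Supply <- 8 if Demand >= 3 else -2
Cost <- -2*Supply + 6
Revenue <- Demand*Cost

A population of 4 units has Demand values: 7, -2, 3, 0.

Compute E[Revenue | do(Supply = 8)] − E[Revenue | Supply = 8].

30

Under do(Supply=8), Supply's equation is replaced by Supply=8 for every unit. Per-unit Revenue: -70, 20, -30, 0. Mean = -20.
E[Revenue|Supply=8] averages over only the 2 units with Supply=8 (Demand = 7, 3): Revenue = -70, -30, mean -50.
Difference = -20 − (-50) = 30.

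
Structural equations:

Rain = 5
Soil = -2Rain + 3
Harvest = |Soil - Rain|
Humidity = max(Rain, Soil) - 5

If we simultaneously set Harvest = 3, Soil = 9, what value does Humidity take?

4

Setting Harvest = 3, Soil = 9 by intervention discards those variables' equations.
Humidity = max(Rain, Soil) - 5  [with Rain=5, Soil=9]  = 4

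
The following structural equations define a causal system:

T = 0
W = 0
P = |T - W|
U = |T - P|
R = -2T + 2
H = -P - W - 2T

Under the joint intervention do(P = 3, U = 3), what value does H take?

Setting P = 3, U = 3 by intervention discards those variables' equations.
H = -P - W - 2T  [with P=3, W=0, T=0]  = -3

-3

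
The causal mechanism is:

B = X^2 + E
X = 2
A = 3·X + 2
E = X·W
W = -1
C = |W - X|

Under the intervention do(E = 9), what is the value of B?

do(E=9) replaces the equation E = X·W with the constant E = 9.
B = X^2 + E  [with X=2, E=9]  = 13

13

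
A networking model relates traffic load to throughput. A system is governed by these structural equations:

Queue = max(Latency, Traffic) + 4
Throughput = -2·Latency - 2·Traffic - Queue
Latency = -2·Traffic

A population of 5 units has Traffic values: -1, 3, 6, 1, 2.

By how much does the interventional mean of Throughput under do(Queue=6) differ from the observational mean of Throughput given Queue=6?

3.4

do(Queue=6) breaks Queue's dependence on Traffic. With Queue=6 fixed, Throughput across the units is -8, 0, 6, -4, -2, mean -1.6.
E[Throughput|Queue=6] averages over only the 2 units with Queue=6 (Traffic = -1, 2): Throughput = -8, -2, mean -5.
Difference = -1.6 − (-5) = 3.4.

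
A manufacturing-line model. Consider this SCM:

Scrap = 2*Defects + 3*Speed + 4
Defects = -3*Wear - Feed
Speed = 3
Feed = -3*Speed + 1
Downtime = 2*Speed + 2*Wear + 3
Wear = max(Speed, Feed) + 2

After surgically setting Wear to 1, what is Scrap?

do(Wear=1) replaces the equation Wear = max(Speed, Feed) + 2 with the constant Wear = 1.
Feed = -3*Speed + 1  [with Speed=3]  = -8
Defects = -3*Wear - Feed  [with Wear=1, Feed=-8]  = 5
Scrap = 2*Defects + 3*Speed + 4  [with Defects=5, Speed=3]  = 23

23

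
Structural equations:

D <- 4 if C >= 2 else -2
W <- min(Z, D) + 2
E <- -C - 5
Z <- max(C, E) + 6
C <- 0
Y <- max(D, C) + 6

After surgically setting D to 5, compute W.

Under do(D=5), the mechanism D <- 4 if C >= 2 else -2 is discarded; D is fixed at 5.
E = -C - 5  [with C=0]  = -5
Z = max(C, E) + 6  [with C=0, E=-5]  = 6
W = min(Z, D) + 2  [with Z=6, D=5]  = 7

7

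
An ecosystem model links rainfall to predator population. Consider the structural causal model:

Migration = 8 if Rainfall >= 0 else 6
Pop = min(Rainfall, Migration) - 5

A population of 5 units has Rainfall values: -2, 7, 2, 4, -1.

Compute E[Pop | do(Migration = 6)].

-3.2

do(Migration=6) breaks Migration's dependence on Rainfall. With Migration=6 fixed, Pop across the units is -7, 1, -3, -1, -6, mean -3.2.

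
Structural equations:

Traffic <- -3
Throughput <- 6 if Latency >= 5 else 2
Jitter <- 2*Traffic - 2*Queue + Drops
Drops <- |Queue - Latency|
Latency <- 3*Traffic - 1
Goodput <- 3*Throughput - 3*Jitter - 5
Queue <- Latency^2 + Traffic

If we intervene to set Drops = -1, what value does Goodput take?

604

The intervention breaks the incoming arrows to Drops: Drops <- |Queue - Latency| no longer applies, and Drops = -1.
Latency = 3*Traffic - 1  [with Traffic=-3]  = -10
Queue = Latency^2 + Traffic  [with Latency=-10, Traffic=-3]  = 97
Jitter = 2*Traffic - 2*Queue + Drops  [with Traffic=-3, Queue=97, Drops=-1]  = -201
Throughput = 6 if Latency >= 5 else 2  [with Latency=-10]  = 2
Goodput = 3*Throughput - 3*Jitter - 5  [with Throughput=2, Jitter=-201]  = 604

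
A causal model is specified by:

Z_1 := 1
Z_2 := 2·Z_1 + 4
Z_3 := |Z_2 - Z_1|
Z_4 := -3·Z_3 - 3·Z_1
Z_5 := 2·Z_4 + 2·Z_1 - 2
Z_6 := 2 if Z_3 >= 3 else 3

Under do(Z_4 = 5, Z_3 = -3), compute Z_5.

The joint intervention fixes Z_4 = 5, Z_3 = -3, removing each variable's own equation.
Z_5 = 2·Z_4 + 2·Z_1 - 2  [with Z_4=5, Z_1=1]  = 10

10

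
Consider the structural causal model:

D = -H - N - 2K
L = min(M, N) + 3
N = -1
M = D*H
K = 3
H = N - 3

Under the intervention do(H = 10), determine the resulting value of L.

-147

The intervention breaks the incoming arrows to H: H = N - 3 no longer applies, and H = 10.
D = -H - N - 2K  [with H=10, N=-1, K=3]  = -15
M = D*H  [with D=-15, H=10]  = -150
L = min(M, N) + 3  [with M=-150, N=-1]  = -147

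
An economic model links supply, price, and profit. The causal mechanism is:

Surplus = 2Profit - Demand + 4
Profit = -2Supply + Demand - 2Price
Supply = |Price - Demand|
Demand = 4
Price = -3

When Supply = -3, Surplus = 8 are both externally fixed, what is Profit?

The joint intervention fixes Supply = -3, Surplus = 8, removing each variable's own equation.
Profit = -2Supply + Demand - 2Price  [with Supply=-3, Demand=4, Price=-3]  = 16

16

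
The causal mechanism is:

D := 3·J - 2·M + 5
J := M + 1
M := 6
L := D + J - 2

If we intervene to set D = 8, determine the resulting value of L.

The intervention breaks the incoming arrows to D: D := 3·J - 2·M + 5 no longer applies, and D = 8.
J = M + 1  [with M=6]  = 7
L = D + J - 2  [with D=8, J=7]  = 13

13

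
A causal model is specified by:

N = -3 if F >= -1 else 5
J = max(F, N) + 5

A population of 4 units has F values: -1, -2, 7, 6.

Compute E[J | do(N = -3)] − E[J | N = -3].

The intervention sets N=-3 in all 4 units regardless of F. Recomputing J per unit gives 4, 3, 12, 11; average 7.5.
Observing N=-3 restricts to units where N's equation naturally yields -3: F ∈ {-1, 7, 6}. In that subpopulation J = 4, 12, 11, mean 9.
Difference = 7.5 − 9 = -1.5.

-1.5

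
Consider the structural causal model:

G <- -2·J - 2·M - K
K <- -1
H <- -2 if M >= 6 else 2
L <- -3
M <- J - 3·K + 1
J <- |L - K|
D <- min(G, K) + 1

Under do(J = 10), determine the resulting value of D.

The intervention breaks the incoming arrows to J: J <- |L - K| no longer applies, and J = 10.
M = J - 3·K + 1  [with J=10, K=-1]  = 14
G = -2·J - 2·M - K  [with J=10, M=14, K=-1]  = -47
D = min(G, K) + 1  [with G=-47, K=-1]  = -46

-46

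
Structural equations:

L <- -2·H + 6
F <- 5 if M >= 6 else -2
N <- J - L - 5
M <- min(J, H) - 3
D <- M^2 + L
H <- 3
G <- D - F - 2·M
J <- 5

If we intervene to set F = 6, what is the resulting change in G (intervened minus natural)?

do(F=6) replaces the equation F <- 5 if M >= 6 else -2 with the constant F = 6.
M = min(J, H) - 3  [with J=5, H=3]  = 0
L = -2·H + 6  [with H=3]  = 0
D = M^2 + L  [with M=0, L=0]  = 0
G = D - F - 2·M  [with D=0, F=6, M=0]  = -6
Without intervention: M = min(J, H) - 3  [with J=5, H=3]  = 0; F = 5 if M >= 6 else -2  [with M=0]  = -2; L = -2·H + 6  [with H=3]  = 0; D = M^2 + L  [with M=0, L=0]  = 0; G = D - F - 2·M  [with D=0, F=-2, M=0]  = 2.
Change = -6 − 2 = -8.

-8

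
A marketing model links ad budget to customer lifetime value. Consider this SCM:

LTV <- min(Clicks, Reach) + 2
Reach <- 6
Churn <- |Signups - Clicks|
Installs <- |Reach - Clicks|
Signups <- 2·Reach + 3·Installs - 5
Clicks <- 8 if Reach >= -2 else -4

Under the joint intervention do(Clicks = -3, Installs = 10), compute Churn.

40

Under do(Clicks = -3, Installs = 10), each intervened variable's structural equation is replaced by its fixed value.
Signups = 2·Reach + 3·Installs - 5  [with Reach=6, Installs=10]  = 37
Churn = |Signups - Clicks|  [with Signups=37, Clicks=-3]  = 40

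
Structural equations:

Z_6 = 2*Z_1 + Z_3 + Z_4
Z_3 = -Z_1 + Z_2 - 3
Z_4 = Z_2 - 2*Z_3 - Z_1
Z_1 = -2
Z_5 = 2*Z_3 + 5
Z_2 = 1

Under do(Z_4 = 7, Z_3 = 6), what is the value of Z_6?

The joint intervention fixes Z_4 = 7, Z_3 = 6, removing each variable's own equation.
Z_6 = 2*Z_1 + Z_3 + Z_4  [with Z_1=-2, Z_3=6, Z_4=7]  = 9

9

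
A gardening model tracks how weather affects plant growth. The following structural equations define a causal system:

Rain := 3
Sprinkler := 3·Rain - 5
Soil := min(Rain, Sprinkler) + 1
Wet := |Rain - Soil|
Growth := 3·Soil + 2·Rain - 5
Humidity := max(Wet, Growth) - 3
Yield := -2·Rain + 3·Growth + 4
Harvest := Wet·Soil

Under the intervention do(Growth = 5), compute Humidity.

The intervention breaks the incoming arrows to Growth: Growth := 3·Soil + 2·Rain - 5 no longer applies, and Growth = 5.
Sprinkler = 3·Rain - 5  [with Rain=3]  = 4
Soil = min(Rain, Sprinkler) + 1  [with Rain=3, Sprinkler=4]  = 4
Wet = |Rain - Soil|  [with Rain=3, Soil=4]  = 1
Humidity = max(Wet, Growth) - 3  [with Wet=1, Growth=5]  = 2

2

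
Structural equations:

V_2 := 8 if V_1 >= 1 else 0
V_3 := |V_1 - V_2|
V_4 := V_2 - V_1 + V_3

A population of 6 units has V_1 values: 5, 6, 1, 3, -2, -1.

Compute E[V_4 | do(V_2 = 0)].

1

The intervention sets V_2=0 in all 6 units regardless of V_1. Recomputing V_4 per unit gives 0, 0, 0, 0, 4, 2; average 1.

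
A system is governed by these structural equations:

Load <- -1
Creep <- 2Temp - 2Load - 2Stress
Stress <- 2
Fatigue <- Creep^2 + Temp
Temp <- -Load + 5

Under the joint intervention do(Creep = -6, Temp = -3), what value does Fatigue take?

The joint intervention fixes Creep = -6, Temp = -3, removing each variable's own equation.
Fatigue = Creep^2 + Temp  [with Creep=-6, Temp=-3]  = 33

33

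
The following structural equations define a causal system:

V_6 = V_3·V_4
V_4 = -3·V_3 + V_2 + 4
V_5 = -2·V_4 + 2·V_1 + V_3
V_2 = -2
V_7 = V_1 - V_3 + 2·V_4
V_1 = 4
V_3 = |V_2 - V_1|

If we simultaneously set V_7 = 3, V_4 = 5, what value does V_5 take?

Under do(V_7 = 3, V_4 = 5), each intervened variable's structural equation is replaced by its fixed value.
V_3 = |V_2 - V_1|  [with V_2=-2, V_1=4]  = 6
V_5 = -2·V_4 + 2·V_1 + V_3  [with V_4=5, V_1=4, V_3=6]  = 4

4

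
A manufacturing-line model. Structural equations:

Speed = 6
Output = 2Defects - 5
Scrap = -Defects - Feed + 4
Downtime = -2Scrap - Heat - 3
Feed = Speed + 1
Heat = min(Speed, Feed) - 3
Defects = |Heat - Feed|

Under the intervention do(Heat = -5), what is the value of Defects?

12

The intervention breaks the incoming arrows to Heat: Heat = min(Speed, Feed) - 3 no longer applies, and Heat = -5.
Feed = Speed + 1  [with Speed=6]  = 7
Defects = |Heat - Feed|  [with Heat=-5, Feed=7]  = 12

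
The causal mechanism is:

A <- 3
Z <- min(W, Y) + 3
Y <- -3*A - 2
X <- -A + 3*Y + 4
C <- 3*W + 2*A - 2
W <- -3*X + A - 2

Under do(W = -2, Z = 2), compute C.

The joint intervention fixes W = -2, Z = 2, removing each variable's own equation.
C = 3*W + 2*A - 2  [with W=-2, A=3]  = -2

-2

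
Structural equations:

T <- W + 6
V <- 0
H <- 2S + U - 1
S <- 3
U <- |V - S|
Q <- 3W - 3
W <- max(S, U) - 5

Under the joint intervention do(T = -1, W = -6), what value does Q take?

Under do(T = -1, W = -6), each intervened variable's structural equation is replaced by its fixed value.
Q = 3W - 3  [with W=-6]  = -21

-21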